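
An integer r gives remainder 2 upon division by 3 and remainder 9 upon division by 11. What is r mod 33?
M = 3 × 11 = 33. M₁ = 11, y₁ ≡ 2 mod 3. M₂ = 3, y₂ ≡ 4 mod 11. r = 2×11×2 + 9×3×4 ≡ 20 mod 33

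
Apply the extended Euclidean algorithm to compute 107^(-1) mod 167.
Extended GCD: 107(64) + 167(-41) = 1. So 107^(-1) ≡ 64 (mod 167). Verify: 107 × 64 = 6848 ≡ 1 (mod 167)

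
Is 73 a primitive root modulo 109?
73^{27} ≡ 1 mod 109 and 27 < 108, so ord_109(73) = 27 ≠ 108 and 73 is not a primitive root.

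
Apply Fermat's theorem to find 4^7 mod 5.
By Fermat: 4^{4} ≡ 1 mod 5. So 4^{7} = 4^{4} · 4^{3} ≡ 4^{3} ≡ 4 mod 5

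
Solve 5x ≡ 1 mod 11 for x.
Since 11 is prime, by Fermat 5^(-1) ≡ 5^{9} ≡ 9 mod 11. Verify: 5 × 9 = 45 ≡ 1 mod 11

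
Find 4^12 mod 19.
By repeated squaring mod 19: 4^{1}≡4, 4^{2}≡16, 4^{4}≡9, 4^{8}≡5. Then 4^{12} = 4^{8+4} ≡ 5 × 9 ≡ 7 mod 19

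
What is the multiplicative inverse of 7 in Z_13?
Since 13 is prime, by Fermat 7^(-1) ≡ 7^{11} ≡ 2 (mod 13). Verify: 7 × 2 = 14 ≡ 1 (mod 13)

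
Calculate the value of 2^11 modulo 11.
Using Fermat: 2^{10} ≡ 1 mod 11. 11 ≡ 1 mod 10. So 2^{11} ≡ 2^{1} ≡ 2 mod 11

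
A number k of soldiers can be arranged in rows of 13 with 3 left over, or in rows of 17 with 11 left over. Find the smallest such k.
M = 13 × 17 = 221. M₁ = 17, y₁ ≡ 10 (mod 13). M₂ = 13, y₂ ≡ 4 (mod 17). k = 3×17×10 + 11×13×4 ≡ 198 (mod 221)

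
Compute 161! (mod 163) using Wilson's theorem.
(162)! = (161)! × (162) ≡ -1 (mod 163). So (161)! ≡ -1 × (162)^(-1) ≡ (-1)×(-1) = 1 (mod 163)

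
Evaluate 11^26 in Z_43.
By repeated squaring (mod 43): 11^{1}≡11, 11^{2}≡35, 11^{4}≡21, 11^{8}≡11, 11^{16}≡35. Then 11^{26} = 11^{16+8+2} ≡ 35 × 11 × 35 ≡ 16 (mod 43)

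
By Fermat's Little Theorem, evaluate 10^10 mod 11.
By Fermat's Little Theorem, 10^{10} ≡ 1 mod 11 since 11 is prime and gcd(10, 11) = 1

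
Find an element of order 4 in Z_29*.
12 has order 4 mod 29 since 12^{4} ≡ 1 (mod 29) and no smaller power works.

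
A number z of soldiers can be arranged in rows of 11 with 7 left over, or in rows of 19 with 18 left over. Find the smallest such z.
M = 11 × 19 = 209. M₁ = 19, y₁ ≡ 7 mod 11. M₂ = 11, y₂ ≡ 7 mod 19. z = 7×19×7 + 18×11×7 ≡ 18 mod 209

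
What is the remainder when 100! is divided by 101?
By Wilson's theorem, (100)! ≡ -1 ≡ 100 (mod 101)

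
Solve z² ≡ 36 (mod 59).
The square roots of 36 mod 59 are 53 and 6. Verify: 53² = 2809 ≡ 36 (mod 59)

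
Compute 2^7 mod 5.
Using Fermat: 2^{4} ≡ 1 (mod 5). 7 ≡ 3 (mod 4). So 2^{7} ≡ 2^{3} ≡ 3 (mod 5)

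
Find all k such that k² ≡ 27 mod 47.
The square roots of 27 mod 47 are 36 and 11. Verify: 36² = 1296 ≡ 27 mod 47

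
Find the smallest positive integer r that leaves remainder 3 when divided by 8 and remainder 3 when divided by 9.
M = 8 × 9 = 72. M₁ = 9, y₁ ≡ 1 mod 8. M₂ = 8, y₂ ≡ 8 mod 9. r = 3×9×1 + 3×8×8 ≡ 3 mod 72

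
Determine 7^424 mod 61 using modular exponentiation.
Using Fermat: 7^{60} ≡ 1 (mod 61). 424 ≡ 4 (mod 60). So 7^{424} ≡ 7^{4} ≡ 22 (mod 61)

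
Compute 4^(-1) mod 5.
Since 5 is prime, by Fermat 4^(-1) ≡ 4^{3} ≡ 4 mod 5. Verify: 4 × 4 = 16 ≡ 1 mod 5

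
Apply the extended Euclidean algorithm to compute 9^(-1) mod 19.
Extended GCD: 9(-2) + 19(1) = 1. So 9^(-1) ≡ -2 ≡ 17 (mod 19). Verify: 9 × 17 = 153 ≡ 1 (mod 19)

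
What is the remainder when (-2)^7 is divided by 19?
By repeated squaring (mod 19): (-2)^{1}≡17, (-2)^{2}≡4, (-2)^{4}≡16. Then (-2)^{7} = (-2)^{4+2+1} ≡ 16 × 4 × 17 ≡ 5 (mod 19)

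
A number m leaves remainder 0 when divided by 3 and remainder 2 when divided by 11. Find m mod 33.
M = 3 × 11 = 33. M₁ = 11, y₁ ≡ 2 mod 3. M₂ = 3, y₂ ≡ 4 mod 11. m = 0×11×2 + 2×3×4 ≡ 24 mod 33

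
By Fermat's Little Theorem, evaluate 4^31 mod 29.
By Fermat: 4^{28} ≡ 1 mod 29. So 4^{31} = 4^{28} · 4^{3} ≡ 4^{3} ≡ 6 mod 29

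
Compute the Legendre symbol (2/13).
(2/13) = 2^{6} mod 13 = -1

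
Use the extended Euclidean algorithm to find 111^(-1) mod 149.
Extended GCD: 111(-51) + 149(38) = 1. So 111^(-1) ≡ -51 ≡ 98 mod 149. Verify: 111 × 98 = 10878 ≡ 1 mod 149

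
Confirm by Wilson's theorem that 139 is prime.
(138)! mod 139 = 138. Since this equals -1 (mod 139), Wilson confirms 139 is prime.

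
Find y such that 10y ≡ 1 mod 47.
Since 47 is prime, by Fermat 10^(-1) ≡ 10^{45} ≡ 33 mod 47. Verify: 10 × 33 = 330 ≡ 1 mod 47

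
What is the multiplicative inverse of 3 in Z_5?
Since 5 is prime, by Fermat 3^(-1) ≡ 3^{3} ≡ 2 (mod 5). Verify: 3 × 2 = 6 ≡ 1 (mod 5)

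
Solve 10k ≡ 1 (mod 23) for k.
Since 23 is prime, by Fermat 10^(-1) ≡ 10^{21} ≡ 7 (mod 23). Verify: 10 × 7 = 70 ≡ 1 (mod 23)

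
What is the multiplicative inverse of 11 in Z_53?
Since 53 is prime, by Fermat 11^(-1) ≡ 11^{51} ≡ 29 mod 53. Verify: 11 × 29 = 319 ≡ 1 mod 53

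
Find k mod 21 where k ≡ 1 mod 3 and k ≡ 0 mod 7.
M = 3 × 7 = 21. M₁ = 7, y₁ ≡ 1 mod 3. M₂ = 3, y₂ ≡ 5 mod 7. k = 1×7×1 + 0×3×5 ≡ 7 mod 21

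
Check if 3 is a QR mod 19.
By Euler's criterion: 3^{9} ≡ 18 mod 19. Since this equals -1 (≡ 18), 3 is not a QR.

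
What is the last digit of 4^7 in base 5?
Using Fermat: 4^{4} ≡ 1 mod 5. 7 ≡ 3 mod 4. So 4^{7} ≡ 4^{3} ≡ 4 mod 5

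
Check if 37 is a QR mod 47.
By Euler's criterion: 37^{23} ≡ 1 (mod 47). Since this equals 1, 37 is a QR.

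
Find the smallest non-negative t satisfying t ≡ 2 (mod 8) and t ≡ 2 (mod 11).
M = 8 × 11 = 88. M₁ = 11, y₁ ≡ 3 (mod 8). M₂ = 8, y₂ ≡ 7 (mod 11). t = 2×11×3 + 2×8×7 ≡ 2 (mod 88)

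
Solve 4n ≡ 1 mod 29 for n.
Since 29 is prime, by Fermat 4^(-1) ≡ 4^{27} ≡ 22 mod 29. Verify: 4 × 22 = 88 ≡ 1 mod 29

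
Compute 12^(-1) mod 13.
Since 13 is prime, by Fermat 12^(-1) ≡ 12^{11} ≡ 12 mod 13. Verify: 12 × 12 = 144 ≡ 1 mod 13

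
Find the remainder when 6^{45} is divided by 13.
By Fermat: 6^{12} ≡ 1 mod 13. 45 = 3×12 + 9. So 6^{45} ≡ 6^{9} ≡ 5 mod 13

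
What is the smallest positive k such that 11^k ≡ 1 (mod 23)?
Powers of 11 mod 23: 11^1≡11, 11^2≡6, 11^3≡20, 11^4≡13, 11^5≡5, 11^6≡9, 11^7≡7, 11^8≡8, 11^9≡19, 11^10≡2, 11^11≡22, 11^12≡12, 11^13≡17, 11^14≡3, 11^15≡10, 11^16≡18, 11^17≡14, 11^18≡16, 11^19≡15, 11^20≡4, 11^21≡21, 11^22≡1. So the order of 11 is 22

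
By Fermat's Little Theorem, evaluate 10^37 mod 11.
By Fermat: 10^{10} ≡ 1 (mod 11). 37 = 3×10 + 7. So 10^{37} ≡ 10^{7} ≡ 10 (mod 11)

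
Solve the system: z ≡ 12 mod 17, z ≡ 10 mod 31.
M = 17 × 31 = 527. M₁ = 31, y₁ ≡ 11 mod 17. M₂ = 17, y₂ ≡ 11 mod 31. z = 12×31×11 + 10×17×11 ≡ 165 mod 527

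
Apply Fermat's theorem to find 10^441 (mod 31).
By Fermat: 10^{30} ≡ 1 (mod 31). 441 ≡ 21 (mod 30). So 10^{441} ≡ 10^{21} ≡ 2 (mod 31)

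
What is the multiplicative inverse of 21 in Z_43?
Since 43 is prime, by Fermat 21^(-1) ≡ 21^{41} ≡ 41 (mod 43). Verify: 21 × 41 = 861 ≡ 1 (mod 43)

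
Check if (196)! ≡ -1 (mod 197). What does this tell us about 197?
(196)! mod 197 = 196. Since this equals -1 (mod 197), Wilson confirms 197 is prime.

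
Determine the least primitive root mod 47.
g = 5. For each prime q|46: 5^{23}≡46, 5^{2}≡25, none ≡ 1, so ord_47(5) = 46 and 5 is a primitive root.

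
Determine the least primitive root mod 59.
g = 2. For each prime q|58: 2^{29}≡58, 2^{2}≡4, none ≡ 1, so ord_59(2) = 58 and 2 is a primitive root.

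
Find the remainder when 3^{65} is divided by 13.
By Fermat: 3^{12} ≡ 1 (mod 13). 65 = 5×12 + 5. So 3^{65} ≡ 3^{5} ≡ 9 (mod 13)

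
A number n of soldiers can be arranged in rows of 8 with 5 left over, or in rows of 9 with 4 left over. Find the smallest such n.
M = 8 × 9 = 72. M₁ = 9, y₁ ≡ 1 (mod 8). M₂ = 8, y₂ ≡ 8 (mod 9). n = 5×9×1 + 4×8×8 ≡ 13 (mod 72)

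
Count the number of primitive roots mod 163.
There are φ(163-1) = φ(162) = 54 primitive roots modulo 163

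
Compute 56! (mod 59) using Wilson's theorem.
(58)! = (56)! × (57) × (58) ≡ -1 (mod 59). So (56)! ≡ -1 × [(58)(57)]^(-1) ≡ 29 (mod 59)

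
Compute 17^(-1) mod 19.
Since 19 is prime, by Fermat 17^(-1) ≡ 17^{17} ≡ 9 mod 19. Verify: 17 × 9 = 153 ≡ 1 mod 19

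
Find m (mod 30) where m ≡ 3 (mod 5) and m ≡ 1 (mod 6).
M = 5 × 6 = 30. M₁ = 6, y₁ ≡ 1 (mod 5). M₂ = 5, y₂ ≡ 5 (mod 6). m = 3×6×1 + 1×5×5 ≡ 13 (mod 30)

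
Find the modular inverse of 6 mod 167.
Since 167 is prime, by Fermat 6^(-1) ≡ 6^{165} ≡ 28 mod 167. Verify: 6 × 28 = 168 ≡ 1 mod 167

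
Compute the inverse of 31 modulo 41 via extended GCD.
Extended GCD: 31(4) + 41(-3) = 1. So 31^(-1) ≡ 4 (mod 41). Verify: 31 × 4 = 124 ≡ 1 (mod 41)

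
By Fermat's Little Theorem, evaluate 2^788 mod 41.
By Fermat: 2^{40} ≡ 1 mod 41. 788 ≡ 28 mod 40. So 2^{788} ≡ 2^{28} ≡ 10 mod 41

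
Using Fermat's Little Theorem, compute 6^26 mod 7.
By Fermat: 6^{6} ≡ 1 mod 7. 26 = 4×6 + 2. So 6^{26} ≡ 6^{2} ≡ 1 mod 7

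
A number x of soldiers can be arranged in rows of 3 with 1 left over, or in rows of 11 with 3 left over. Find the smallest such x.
M = 3 × 11 = 33. M₁ = 11, y₁ ≡ 2 (mod 3). M₂ = 3, y₂ ≡ 4 (mod 11). x = 1×11×2 + 3×3×4 ≡ 25 (mod 33)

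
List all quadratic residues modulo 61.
Quadratic residues modulo 61: {1, 3, 4, 5, 9, 12, 13, 14, 15, 16, 19, 20, 22, 25, 27, 34, 36, 39, 41, 42, 45, 46, 47, 48, 49, 52, 56, 57, 58, 60}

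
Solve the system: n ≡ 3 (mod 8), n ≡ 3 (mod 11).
M = 8 × 11 = 88. M₁ = 11, y₁ ≡ 3 (mod 8). M₂ = 8, y₂ ≡ 7 (mod 11). n = 3×11×3 + 3×8×7 ≡ 3 (mod 88)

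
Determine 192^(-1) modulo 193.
Since 193 is prime, by Fermat 192^(-1) ≡ 192^{191} ≡ 192 mod 193. Verify: 192 × 192 = 36864 ≡ 1 mod 193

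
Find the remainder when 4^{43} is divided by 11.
By Fermat: 4^{10} ≡ 1 mod 11. 43 = 4×10 + 3. So 4^{43} ≡ 4^{3} ≡ 9 mod 11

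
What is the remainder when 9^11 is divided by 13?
By repeated squaring (mod 13): 9^{1}≡9, 9^{2}≡3, 9^{4}≡9, 9^{8}≡3. Then 9^{11} = 9^{8+2+1} ≡ 3 × 3 × 9 ≡ 3 (mod 13)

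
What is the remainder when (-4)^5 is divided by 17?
By repeated squaring mod 17: (-4)^{1}≡13, (-4)^{2}≡16, (-4)^{4}≡1. Then (-4)^{5} = (-4)^{4+1} ≡ 1 × 13 ≡ 13 mod 17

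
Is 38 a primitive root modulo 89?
ord_89(38) divides 88. For each prime q|88: 38^{44}≡88, 38^{8}≡67, none ≡ 1. So 38 has order 88 and is a primitive root mod 89.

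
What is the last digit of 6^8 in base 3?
By repeated squaring mod 3: 6^{1}≡0, 6^{2}≡0, 6^{4}≡0, 6^{8}≡0. So 6^{8} ≡ 0 mod 3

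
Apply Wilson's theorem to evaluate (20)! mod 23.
(22)! = (20)! × (21) × (22) ≡ -1 (mod 23). So (20)! ≡ -1 × [(22)(21)]^(-1) ≡ 11 (mod 23)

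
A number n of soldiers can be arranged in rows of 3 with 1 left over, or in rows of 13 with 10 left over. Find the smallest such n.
M = 3 × 13 = 39. M₁ = 13, y₁ ≡ 1 mod 3. M₂ = 3, y₂ ≡ 9 mod 13. n = 1×13×1 + 10×3×9 ≡ 10 mod 39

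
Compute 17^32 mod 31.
Using Fermat: 17^{30} ≡ 1 mod 31. 32 ≡ 2 mod 30. So 17^{32} ≡ 17^{2} ≡ 10 mod 31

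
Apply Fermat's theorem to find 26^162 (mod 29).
By Fermat: 26^{28} ≡ 1 (mod 29). 162 = 5×28 + 22. So 26^{162} ≡ 26^{22} ≡ 22 (mod 29)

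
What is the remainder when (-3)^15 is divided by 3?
By repeated squaring mod 3: (-3)^{1}≡0, (-3)^{2}≡0, (-3)^{4}≡0, (-3)^{8}≡0. Then (-3)^{15} = (-3)^{8+4+2+1} ≡ 0 × 0 × 0 × 0 ≡ 0 mod 3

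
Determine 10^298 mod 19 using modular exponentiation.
Using Fermat: 10^{18} ≡ 1 mod 19. 298 ≡ 10 mod 18. So 10^{298} ≡ 10^{10} ≡ 9 mod 19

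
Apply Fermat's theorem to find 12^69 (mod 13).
By Fermat: 12^{12} ≡ 1 (mod 13). 69 = 5×12 + 9. So 12^{69} ≡ 12^{9} ≡ 12 (mod 13)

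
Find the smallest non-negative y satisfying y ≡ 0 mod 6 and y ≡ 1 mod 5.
M = 6 × 5 = 30. M₁ = 5, y₁ ≡ 5 mod 6. M₂ = 6, y₂ ≡ 1 mod 5. y = 0×5×5 + 1×6×1 ≡ 6 mod 30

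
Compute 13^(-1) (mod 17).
Since 17 is prime, by Fermat 13^(-1) ≡ 13^{15} ≡ 4 (mod 17). Verify: 13 × 4 = 52 ≡ 1 (mod 17)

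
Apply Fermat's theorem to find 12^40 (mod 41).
By Fermat's Little Theorem, 12^{40} ≡ 1 (mod 41) since 41 is prime and gcd(12, 41) = 1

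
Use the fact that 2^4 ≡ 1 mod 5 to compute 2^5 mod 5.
By Fermat: 2^{4} ≡ 1 mod 5. So 2^{5} = 2^{4} · 2^{1} ≡ 2^{1} ≡ 2 mod 5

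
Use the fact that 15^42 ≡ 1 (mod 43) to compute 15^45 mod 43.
By Fermat: 15^{42} ≡ 1 (mod 43). So 15^{45} = 15^{42} · 15^{3} ≡ 15^{3} ≡ 21 (mod 43)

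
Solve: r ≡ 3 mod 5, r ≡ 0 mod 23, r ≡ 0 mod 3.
M = 5 × 23 × 3 = 345. M₁ = 69, y₁ ≡ 4 mod 5. M₂ = 15, y₂ ≡ 20 mod 23. M₃ = 115, y₃ ≡ 1 mod 3. r = 3×69×4 + 0×15×20 + 0×115×1 ≡ 138 mod 345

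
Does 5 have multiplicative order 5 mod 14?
Powers of 5 mod 14: 5^1≡5, 5^2≡11, 5^3≡13, 5^4≡9, 5^5≡3, 5^6≡1. 5^5≡3≢1, so ord ≠ 5. No, the actual order is 6.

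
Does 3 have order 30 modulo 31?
ord_31(3) divides 30. For each prime q|30: 3^{15}≡30, 3^{10}≡25, 3^{6}≡16, none ≡ 1. So 3 has order 30 and is a primitive root mod 31.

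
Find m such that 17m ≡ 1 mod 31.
Since 31 is prime, by Fermat 17^(-1) ≡ 17^{29} ≡ 11 mod 31. Verify: 17 × 11 = 187 ≡ 1 mod 31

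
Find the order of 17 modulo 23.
Powers of 17 mod 23: 17^1≡17, 17^2≡13, 17^3≡14, 17^4≡8, 17^5≡21, 17^6≡12, 17^7≡20, 17^8≡18, 17^9≡7, 17^10≡4, 17^11≡22, 17^12≡6, 17^13≡10, 17^14≡9, 17^15≡15, 17^16≡2, 17^17≡11, 17^18≡3, 17^19≡5, 17^20≡16, 17^21≡19, 17^22≡1. So the order of 17 is 22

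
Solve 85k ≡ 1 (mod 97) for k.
Since 97 is prime, by Fermat 85^(-1) ≡ 85^{95} ≡ 8 (mod 97). Verify: 85 × 8 = 680 ≡ 1 (mod 97)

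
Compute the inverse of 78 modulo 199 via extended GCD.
Extended GCD: 78(74) + 199(-29) = 1. So 78^(-1) ≡ 74 (mod 199). Verify: 78 × 74 = 5772 ≡ 1 (mod 199)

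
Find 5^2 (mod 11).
5^{2} = 25 ≡ 3 (mod 11)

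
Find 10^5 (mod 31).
By repeated squaring (mod 31): 10^{1}≡10, 10^{2}≡7, 10^{4}≡18. Then 10^{5} = 10^{4+1} ≡ 18 × 10 ≡ 25 (mod 31)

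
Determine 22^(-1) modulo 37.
Since 37 is prime, by Fermat 22^(-1) ≡ 22^{35} ≡ 32 mod 37. Verify: 22 × 32 = 704 ≡ 1 mod 37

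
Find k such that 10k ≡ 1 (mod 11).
Since 11 is prime, by Fermat 10^(-1) ≡ 10^{9} ≡ 10 (mod 11). Verify: 10 × 10 = 100 ≡ 1 (mod 11)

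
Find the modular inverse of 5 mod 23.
Since 23 is prime, by Fermat 5^(-1) ≡ 5^{21} ≡ 14 (mod 23). Verify: 5 × 14 = 70 ≡ 1 (mod 23)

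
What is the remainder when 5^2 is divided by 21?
5^{2} = 25 ≡ 4 mod 21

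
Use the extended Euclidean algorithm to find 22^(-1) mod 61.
Extended GCD: 22(25) + 61(-9) = 1. So 22^(-1) ≡ 25 (mod 61). Verify: 22 × 25 = 550 ≡ 1 (mod 61)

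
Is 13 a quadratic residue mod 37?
By Euler's criterion: 13^{18} ≡ 36 mod 37. Since this equals -1 (≡ 36), 13 is not a QR.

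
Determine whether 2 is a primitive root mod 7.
2^{3} ≡ 1 mod 7 and 3 < 6, so ord_7(2) = 3 ≠ 6 and 2 is not a primitive root.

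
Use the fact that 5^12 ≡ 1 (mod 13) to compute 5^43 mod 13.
By Fermat: 5^{12} ≡ 1 (mod 13). 43 = 3×12 + 7. So 5^{43} ≡ 5^{7} ≡ 8 (mod 13)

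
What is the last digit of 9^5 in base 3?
By repeated squaring mod 3: 9^{1}≡0, 9^{2}≡0, 9^{4}≡0. Then 9^{5} = 9^{4+1} ≡ 0 × 0 ≡ 0 mod 3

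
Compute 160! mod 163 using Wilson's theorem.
(162)! = (160)! × (161) × (162) ≡ -1 mod 163. So (160)! ≡ -1 × [(162)(161)]^(-1) ≡ 81 mod 163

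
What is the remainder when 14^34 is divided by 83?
By repeated squaring (mod 83): 14^{1}≡14, 14^{2}≡30, 14^{4}≡70, 14^{8}≡3, 14^{16}≡9, 14^{32}≡81. Then 14^{34} = 14^{32+2} ≡ 81 × 30 ≡ 23 (mod 83)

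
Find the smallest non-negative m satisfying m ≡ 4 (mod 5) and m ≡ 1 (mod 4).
M = 5 × 4 = 20. M₁ = 4, y₁ ≡ 4 (mod 5). M₂ = 5, y₂ ≡ 1 (mod 4). m = 4×4×4 + 1×5×1 ≡ 9 (mod 20)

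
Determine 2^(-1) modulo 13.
Since 13 is prime, by Fermat 2^(-1) ≡ 2^{11} ≡ 7 (mod 13). Verify: 2 × 7 = 14 ≡ 1 (mod 13)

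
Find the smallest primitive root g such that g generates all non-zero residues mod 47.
g = 5. For each prime q|46: 5^{23}≡46, 5^{2}≡25, none ≡ 1, so ord_47(5) = 46 and 5 is a primitive root.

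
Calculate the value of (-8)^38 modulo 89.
By repeated squaring mod 89: (-8)^{1}≡81, (-8)^{2}≡64, (-8)^{4}≡2, (-8)^{8}≡4, (-8)^{16}≡16, (-8)^{32}≡78. Then (-8)^{38} = (-8)^{32+4+2} ≡ 78 × 2 × 64 ≡ 16 mod 89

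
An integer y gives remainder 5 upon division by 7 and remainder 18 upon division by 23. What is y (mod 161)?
M = 7 × 23 = 161. M₁ = 23, y₁ ≡ 4 (mod 7). M₂ = 7, y₂ ≡ 10 (mod 23). y = 5×23×4 + 18×7×10 ≡ 110 (mod 161)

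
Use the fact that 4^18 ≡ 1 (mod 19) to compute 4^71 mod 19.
By Fermat: 4^{18} ≡ 1 (mod 19). 71 = 3×18 + 17. So 4^{71} ≡ 4^{17} ≡ 5 (mod 19)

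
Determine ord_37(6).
Powers of 6 mod 37: 6^1≡6, 6^2≡36, 6^3≡31, 6^4≡1. ord_37(6) = 4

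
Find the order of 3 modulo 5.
Powers of 3 mod 5: 3^1≡3, 3^2≡4, 3^3≡2, 3^4≡1. Order = 4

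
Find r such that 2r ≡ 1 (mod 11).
Since 11 is prime, by Fermat 2^(-1) ≡ 2^{9} ≡ 6 (mod 11). Verify: 2 × 6 = 12 ≡ 1 (mod 11)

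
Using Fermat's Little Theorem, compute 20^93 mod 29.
By Fermat: 20^{28} ≡ 1 (mod 29). 93 = 3×28 + 9. So 20^{93} ≡ 20^{9} ≡ 23 (mod 29)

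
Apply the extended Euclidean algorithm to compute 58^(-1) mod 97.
Extended GCD: 58(-5) + 97(3) = 1. So 58^(-1) ≡ -5 ≡ 92 mod 97. Verify: 58 × 92 = 5336 ≡ 1 mod 97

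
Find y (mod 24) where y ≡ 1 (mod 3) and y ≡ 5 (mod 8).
M = 3 × 8 = 24. M₁ = 8, y₁ ≡ 2 (mod 3). M₂ = 3, y₂ ≡ 3 (mod 8). y = 1×8×2 + 5×3×3 ≡ 13 (mod 24)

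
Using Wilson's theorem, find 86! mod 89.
(88)! = (86)! × (87) × (88) ≡ -1 (mod 89). So (86)! ≡ -1 × [(88)(87)]^(-1) ≡ 44 (mod 89)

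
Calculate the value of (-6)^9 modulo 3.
By repeated squaring mod 3: (-6)^{1}≡0, (-6)^{2}≡0, (-6)^{4}≡0, (-6)^{8}≡0. Then (-6)^{9} = (-6)^{8+1} ≡ 0 × 0 ≡ 0 mod 3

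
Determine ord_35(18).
Powers of 18 mod 35: 18^1≡18, 18^2≡9, 18^3≡22, 18^4≡11, 18^5≡23, 18^6≡29, 18^7≡32, 18^8≡16, 18^9≡8, 18^10≡4, 18^11≡2, 18^12≡1. So the order of 18 is 12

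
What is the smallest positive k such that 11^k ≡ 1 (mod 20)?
Powers of 11 mod 20: 11^1≡11, 11^2≡1. ord_20(11) = 2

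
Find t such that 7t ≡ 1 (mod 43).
Since 43 is prime, by Fermat 7^(-1) ≡ 7^{41} ≡ 37 (mod 43). Verify: 7 × 37 = 259 ≡ 1 (mod 43)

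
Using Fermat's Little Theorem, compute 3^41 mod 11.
By Fermat: 3^{10} ≡ 1 mod 11. 41 = 4×10 + 1. So 3^{41} ≡ 3^{1} ≡ 3 mod 11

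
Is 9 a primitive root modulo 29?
9^{14} ≡ 1 mod 29 and 14 < 28, so ord_29(9) = 14 ≠ 28 and 9 is not a primitive root.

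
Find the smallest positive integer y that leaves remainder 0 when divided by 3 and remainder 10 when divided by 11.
M = 3 × 11 = 33. M₁ = 11, y₁ ≡ 2 (mod 3). M₂ = 3, y₂ ≡ 4 (mod 11). y = 0×11×2 + 10×3×4 ≡ 21 (mod 33)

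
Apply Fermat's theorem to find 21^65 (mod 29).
By Fermat: 21^{28} ≡ 1 (mod 29). 65 = 2×28 + 9. So 21^{65} ≡ 21^{9} ≡ 14 (mod 29)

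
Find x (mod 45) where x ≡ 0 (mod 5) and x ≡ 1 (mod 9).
M = 5 × 9 = 45. M₁ = 9, y₁ ≡ 4 (mod 5). M₂ = 5, y₂ ≡ 2 (mod 9). x = 0×9×4 + 1×5×2 ≡ 10 (mod 45)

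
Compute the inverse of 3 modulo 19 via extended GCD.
Extended GCD: 3(-6) + 19(1) = 1. So 3^(-1) ≡ -6 ≡ 13 mod 19. Verify: 3 × 13 = 39 ≡ 1 mod 19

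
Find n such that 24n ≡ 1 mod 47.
Since 47 is prime, by Fermat 24^(-1) ≡ 24^{45} ≡ 2 mod 47. Verify: 24 × 2 = 48 ≡ 1 mod 47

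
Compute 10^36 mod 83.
By repeated squaring (mod 83): 10^{1}≡10, 10^{2}≡17, 10^{4}≡40, 10^{8}≡23, 10^{16}≡31, 10^{32}≡48. Then 10^{36} = 10^{32+4} ≡ 48 × 40 ≡ 11 (mod 83)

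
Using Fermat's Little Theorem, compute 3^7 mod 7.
By Fermat: 3^{6} ≡ 1 (mod 7). So 3^{7} = 3^{6} · 3^{1} ≡ 3^{1} ≡ 3 (mod 7)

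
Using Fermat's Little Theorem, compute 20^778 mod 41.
By Fermat: 20^{40} ≡ 1 (mod 41). 778 ≡ 18 (mod 40). So 20^{778} ≡ 20^{18} ≡ 4 (mod 41)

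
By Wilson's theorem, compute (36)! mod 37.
By Wilson's theorem, (36)! ≡ -1 ≡ 36 mod 37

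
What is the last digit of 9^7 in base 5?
Using Fermat: 9^{4} ≡ 1 (mod 5). 7 ≡ 3 (mod 4). So 9^{7} ≡ 9^{3} ≡ 4 (mod 5)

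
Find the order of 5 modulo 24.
Powers of 5 mod 24: 5^1≡5, 5^2≡1. So the order of 5 is 2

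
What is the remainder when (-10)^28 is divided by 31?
By repeated squaring (mod 31): (-10)^{1}≡21, (-10)^{2}≡7, (-10)^{4}≡18, (-10)^{8}≡14, (-10)^{16}≡10. Then (-10)^{28} = (-10)^{16+8+4} ≡ 10 × 14 × 18 ≡ 9 (mod 31)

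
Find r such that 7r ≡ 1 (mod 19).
Since 19 is prime, by Fermat 7^(-1) ≡ 7^{17} ≡ 11 (mod 19). Verify: 7 × 11 = 77 ≡ 1 (mod 19)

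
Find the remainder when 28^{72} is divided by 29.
By Fermat: 28^{28} ≡ 1 mod 29. 72 = 2×28 + 16. So 28^{72} ≡ 28^{16} ≡ 1 mod 29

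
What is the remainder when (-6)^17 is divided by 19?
By repeated squaring (mod 19): (-6)^{1}≡13, (-6)^{2}≡17, (-6)^{4}≡4, (-6)^{8}≡16, (-6)^{16}≡9. Then (-6)^{17} = (-6)^{16+1} ≡ 9 × 13 ≡ 3 (mod 19)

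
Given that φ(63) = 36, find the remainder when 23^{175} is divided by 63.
By Euler: 23^{36} ≡ 1 (mod 63) since gcd(23, 63) = 1. 175 = 4×36 + 31. So 23^{175} ≡ 23^{31} ≡ 23 (mod 63)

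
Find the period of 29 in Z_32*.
Powers of 29 mod 32: 29^1≡29, 29^2≡9, 29^3≡5, 29^4≡17, 29^5≡13, 29^6≡25, 29^7≡21, 29^8≡1. ord_32(29) = 8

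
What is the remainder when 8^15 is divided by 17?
By repeated squaring (mod 17): 8^{1}≡8, 8^{2}≡13, 8^{4}≡16, 8^{8}≡1. Then 8^{15} = 8^{8+4+2+1} ≡ 1 × 16 × 13 × 8 ≡ 15 (mod 17)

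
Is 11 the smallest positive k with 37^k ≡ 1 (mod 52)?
Powers of 37 mod 52: 37^1≡37, 37^2≡17, 37^3≡5, 37^4≡29, 37^5≡33, 37^6≡25, 37^7≡41, 37^8≡9, 37^9≡21, 37^10≡49, 37^11≡45, 37^12≡1. 37^11≡45≢1, so ord ≠ 11. No, the actual order is 12.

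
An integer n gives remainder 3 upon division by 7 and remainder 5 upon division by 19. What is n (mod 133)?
M = 7 × 19 = 133. M₁ = 19, y₁ ≡ 3 (mod 7). M₂ = 7, y₂ ≡ 11 (mod 19). n = 3×19×3 + 5×7×11 ≡ 24 (mod 133)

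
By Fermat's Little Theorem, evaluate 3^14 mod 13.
By Fermat: 3^{12} ≡ 1 mod 13. So 3^{14} = 3^{12} · 3^{2} ≡ 3^{2} ≡ 9 mod 13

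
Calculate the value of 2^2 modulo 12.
2^{2} = 4 ≡ 4 mod 12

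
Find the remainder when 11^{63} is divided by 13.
By Fermat: 11^{12} ≡ 1 mod 13. 63 = 5×12 + 3. So 11^{63} ≡ 11^{3} ≡ 5 mod 13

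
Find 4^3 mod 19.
4^{3} = 64 ≡ 7 mod 19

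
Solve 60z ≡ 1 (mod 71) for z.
Since 71 is prime, by Fermat 60^(-1) ≡ 60^{69} ≡ 58 (mod 71). Verify: 60 × 58 = 3480 ≡ 1 (mod 71)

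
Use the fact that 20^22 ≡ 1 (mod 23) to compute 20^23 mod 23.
By Fermat: 20^{22} ≡ 1 (mod 23). So 20^{23} = 20^{22} · 20^{1} ≡ 20^{1} ≡ 20 (mod 23)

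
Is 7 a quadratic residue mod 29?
By Euler's criterion: 7^{14} ≡ 1 mod 29. Since this equals 1, 7 is a QR.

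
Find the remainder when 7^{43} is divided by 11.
By Fermat: 7^{10} ≡ 1 (mod 11). 43 = 4×10 + 3. So 7^{43} ≡ 7^{3} ≡ 2 (mod 11)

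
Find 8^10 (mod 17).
By repeated squaring (mod 17): 8^{1}≡8, 8^{2}≡13, 8^{4}≡16, 8^{8}≡1. Then 8^{10} = 8^{8+2} ≡ 1 × 13 ≡ 13 (mod 17)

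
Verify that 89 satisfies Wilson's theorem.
(88)! mod 89 = 88. Since this equals -1 mod 89, Wilson confirms 89 is prime.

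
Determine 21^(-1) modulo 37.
Since 37 is prime, by Fermat 21^(-1) ≡ 21^{35} ≡ 30 mod 37. Verify: 21 × 30 = 630 ≡ 1 mod 37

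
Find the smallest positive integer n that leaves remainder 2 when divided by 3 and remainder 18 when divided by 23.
M = 3 × 23 = 69. M₁ = 23, y₁ ≡ 2 (mod 3). M₂ = 3, y₂ ≡ 8 (mod 23). n = 2×23×2 + 18×3×8 ≡ 41 (mod 69)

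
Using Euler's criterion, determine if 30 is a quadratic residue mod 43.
By Euler's criterion: 30^{21} ≡ 42 (mod 43). Since this equals -1 (≡ 42), 30 is not a QR.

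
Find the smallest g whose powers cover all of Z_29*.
g = 2. Powers: [2, 4, 8, 16, 3, 6, 12, 24, ...] generates all 28 non-zero residues.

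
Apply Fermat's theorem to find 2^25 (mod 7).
By Fermat: 2^{6} ≡ 1 (mod 7). 25 = 4×6 + 1. So 2^{25} ≡ 2^{1} ≡ 2 (mod 7)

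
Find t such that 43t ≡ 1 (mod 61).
Since 61 is prime, by Fermat 43^(-1) ≡ 43^{59} ≡ 44 (mod 61). Verify: 43 × 44 = 1892 ≡ 1 (mod 61)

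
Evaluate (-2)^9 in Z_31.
By repeated squaring mod 31: (-2)^{1}≡29, (-2)^{2}≡4, (-2)^{4}≡16, (-2)^{8}≡8. Then (-2)^{9} = (-2)^{8+1} ≡ 8 × 29 ≡ 15 mod 31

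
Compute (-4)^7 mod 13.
By repeated squaring (mod 13): (-4)^{1}≡9, (-4)^{2}≡3, (-4)^{4}≡9. Then (-4)^{7} = (-4)^{4+2+1} ≡ 9 × 3 × 9 ≡ 9 (mod 13)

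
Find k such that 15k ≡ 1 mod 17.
Since 17 is prime, by Fermat 15^(-1) ≡ 15^{15} ≡ 8 mod 17. Verify: 15 × 8 = 120 ≡ 1 mod 17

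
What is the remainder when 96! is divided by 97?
By Wilson's theorem, (96)! ≡ -1 ≡ 96 (mod 97)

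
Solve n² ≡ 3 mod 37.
The square roots of 3 mod 37 are 22 and 15. Verify: 22² = 484 ≡ 3 mod 37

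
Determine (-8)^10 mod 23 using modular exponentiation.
By repeated squaring mod 23: (-8)^{1}≡15, (-8)^{2}≡18, (-8)^{4}≡2, (-8)^{8}≡4. Then (-8)^{10} = (-8)^{8+2} ≡ 4 × 18 ≡ 3 mod 23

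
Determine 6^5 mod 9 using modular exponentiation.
By repeated squaring mod 9: 6^{1}≡6, 6^{2}≡0, 6^{4}≡0. Then 6^{5} = 6^{4+1} ≡ 0 × 6 ≡ 0 mod 9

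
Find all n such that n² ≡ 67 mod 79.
The square roots of 67 mod 79 are 64 and 15. Verify: 64² = 4096 ≡ 67 mod 79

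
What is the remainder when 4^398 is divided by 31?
Using Fermat: 4^{30} ≡ 1 mod 31. 398 ≡ 8 mod 30. So 4^{398} ≡ 4^{8} ≡ 2 mod 31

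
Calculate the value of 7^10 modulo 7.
By repeated squaring (mod 7): 7^{1}≡0, 7^{2}≡0, 7^{4}≡0, 7^{8}≡0. Then 7^{10} = 7^{8+2} ≡ 0 × 0 ≡ 0 (mod 7)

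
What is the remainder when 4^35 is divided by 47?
By repeated squaring (mod 47): 4^{1}≡4, 4^{2}≡16, 4^{4}≡21, 4^{8}≡18, 4^{16}≡42, 4^{32}≡25. Then 4^{35} = 4^{32+2+1} ≡ 25 × 16 × 4 ≡ 2 (mod 47)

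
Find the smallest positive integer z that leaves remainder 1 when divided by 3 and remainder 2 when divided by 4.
M = 3 × 4 = 12. M₁ = 4, y₁ ≡ 1 mod 3. M₂ = 3, y₂ ≡ 3 mod 4. z = 1×4×1 + 2×3×3 ≡ 10 mod 12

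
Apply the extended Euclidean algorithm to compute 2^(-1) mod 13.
Extended GCD: 2(-6) + 13(1) = 1. So 2^(-1) ≡ -6 ≡ 7 mod 13. Verify: 2 × 7 = 14 ≡ 1 mod 13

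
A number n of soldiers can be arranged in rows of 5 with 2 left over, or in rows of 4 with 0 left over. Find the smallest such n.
M = 5 × 4 = 20. M₁ = 4, y₁ ≡ 4 mod 5. M₂ = 5, y₂ ≡ 1 mod 4. n = 2×4×4 + 0×5×1 ≡ 12 mod 20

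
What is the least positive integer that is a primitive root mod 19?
g = 2. For each prime q|18: 2^{9}≡18, 2^{6}≡7, none ≡ 1, so ord_19(2) = 18 and 2 is a primitive root.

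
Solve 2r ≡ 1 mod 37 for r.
Since 37 is prime, by Fermat 2^(-1) ≡ 2^{35} ≡ 19 mod 37. Verify: 2 × 19 = 38 ≡ 1 mod 37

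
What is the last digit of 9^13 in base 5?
Using Fermat: 9^{4} ≡ 1 (mod 5). 13 ≡ 1 (mod 4). So 9^{13} ≡ 9^{1} ≡ 4 (mod 5)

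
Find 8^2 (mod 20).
8^{2} = 64 ≡ 4 (mod 20)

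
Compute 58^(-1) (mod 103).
Since 103 is prime, by Fermat 58^(-1) ≡ 58^{101} ≡ 16 (mod 103). Verify: 58 × 16 = 928 ≡ 1 (mod 103)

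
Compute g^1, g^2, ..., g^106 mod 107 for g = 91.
91^1, 91^2, ..., 91^{106} mod 107: [91, 42, 77, 52, 24, 44, 45, 29, 71, 41, 93, 10, 54, 99, 21, 92, 26, 12, 22, 76, 68, 89, 74, 100, 5, 27, 103, 64, 46, 13, 6, 11, 38, 34, 98, 37, 50, 56, 67, 105, 32, 23, 60, 3, 59, 19, 17, 49, 72, 25, 28, 87, 106, 16, 65, 30, 55, 83, 63, 62, 78, 36, 66, 14, 97, 53, 8, 86, 15, 81, 95, 85, 31, 39, 18, 33, 7, 102, 80, 4, 43, 61, 94, 101, 96, 69, 73, 9, 70, 57, 51, 40, 2, 75, 84, 47, 104, 48, 88, 90, 58, 35, 82, 79, 20, 1]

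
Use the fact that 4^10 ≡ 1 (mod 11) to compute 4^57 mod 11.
By Fermat: 4^{10} ≡ 1 (mod 11). 57 = 5×10 + 7. So 4^{57} ≡ 4^{7} ≡ 5 (mod 11)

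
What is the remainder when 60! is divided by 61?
By Wilson's theorem, (60)! ≡ -1 ≡ 60 (mod 61)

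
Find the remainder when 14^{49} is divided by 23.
By Fermat: 14^{22} ≡ 1 mod 23. 49 = 2×22 + 5. So 14^{49} ≡ 14^{5} ≡ 15 mod 23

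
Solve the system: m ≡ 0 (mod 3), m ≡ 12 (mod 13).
M = 3 × 13 = 39. M₁ = 13, y₁ ≡ 1 (mod 3). M₂ = 3, y₂ ≡ 9 (mod 13). m = 0×13×1 + 12×3×9 ≡ 12 (mod 39)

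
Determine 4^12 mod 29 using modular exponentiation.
By repeated squaring mod 29: 4^{1}≡4, 4^{2}≡16, 4^{4}≡24, 4^{8}≡25. Then 4^{12} = 4^{8+4} ≡ 25 × 24 ≡ 20 mod 29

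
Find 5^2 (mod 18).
5^{2} = 25 ≡ 7 (mod 18)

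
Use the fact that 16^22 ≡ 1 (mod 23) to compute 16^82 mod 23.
By Fermat: 16^{22} ≡ 1 (mod 23). 82 = 3×22 + 16. So 16^{82} ≡ 16^{16} ≡ 6 (mod 23)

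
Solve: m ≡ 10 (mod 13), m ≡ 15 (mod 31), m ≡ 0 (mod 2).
M = 13 × 31 × 2 = 806. M₁ = 62, y₁ ≡ 4 (mod 13). M₂ = 26, y₂ ≡ 6 (mod 31). M₃ = 403, y₃ ≡ 1 (mod 2). m = 10×62×4 + 15×26×6 + 0×403×1 ≡ 790 (mod 806)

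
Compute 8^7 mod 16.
By repeated squaring (mod 16): 8^{1}≡8, 8^{2}≡0, 8^{4}≡0. Then 8^{7} = 8^{4+2+1} ≡ 0 × 0 × 8 ≡ 0 (mod 16)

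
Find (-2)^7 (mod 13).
By repeated squaring (mod 13): (-2)^{1}≡11, (-2)^{2}≡4, (-2)^{4}≡3. Then (-2)^{7} = (-2)^{4+2+1} ≡ 3 × 4 × 11 ≡ 2 (mod 13)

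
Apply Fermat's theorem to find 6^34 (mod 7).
By Fermat: 6^{6} ≡ 1 (mod 7). 34 = 5×6 + 4. So 6^{34} ≡ 6^{4} ≡ 1 (mod 7)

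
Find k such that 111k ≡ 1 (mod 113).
Since 113 is prime, by Fermat 111^(-1) ≡ 111^{111} ≡ 56 (mod 113). Verify: 111 × 56 = 6216 ≡ 1 (mod 113)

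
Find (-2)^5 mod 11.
By repeated squaring mod 11: (-2)^{1}≡9, (-2)^{2}≡4, (-2)^{4}≡5. Then (-2)^{5} = (-2)^{4+1} ≡ 5 × 9 ≡ 1 mod 11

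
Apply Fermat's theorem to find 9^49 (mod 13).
By Fermat: 9^{12} ≡ 1 (mod 13). 49 = 4×12 + 1. So 9^{49} ≡ 9^{1} ≡ 9 (mod 13)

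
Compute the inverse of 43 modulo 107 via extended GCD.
Extended GCD: 43(5) + 107(-2) = 1. So 43^(-1) ≡ 5 mod 107. Verify: 43 × 5 = 215 ≡ 1 mod 107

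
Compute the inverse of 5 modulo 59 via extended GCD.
Extended GCD: 5(12) + 59(-1) = 1. So 5^(-1) ≡ 12 mod 59. Verify: 5 × 12 = 60 ≡ 1 mod 59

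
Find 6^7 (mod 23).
By repeated squaring (mod 23): 6^{1}≡6, 6^{2}≡13, 6^{4}≡8. Then 6^{7} = 6^{4+2+1} ≡ 8 × 13 × 6 ≡ 3 (mod 23)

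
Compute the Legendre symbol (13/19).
(13/19) = 13^{9} mod 19 = -1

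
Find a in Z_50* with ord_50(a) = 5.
11 has order 5 mod 50 since 11^{5} ≡ 1 (mod 50) and no smaller power works.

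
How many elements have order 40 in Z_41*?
A prime p has φ(p-1) primitive roots; here φ(40) = 16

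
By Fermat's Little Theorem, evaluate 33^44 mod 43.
By Fermat: 33^{42} ≡ 1 (mod 43). So 33^{44} = 33^{42} · 33^{2} ≡ 33^{2} ≡ 14 (mod 43)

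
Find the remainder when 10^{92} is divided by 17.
By Fermat: 10^{16} ≡ 1 (mod 17). 92 = 5×16 + 12. So 10^{92} ≡ 10^{12} ≡ 13 (mod 17)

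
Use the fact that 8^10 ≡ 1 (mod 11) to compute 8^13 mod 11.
By Fermat: 8^{10} ≡ 1 (mod 11). So 8^{13} = 8^{10} · 8^{3} ≡ 8^{3} ≡ 6 (mod 11)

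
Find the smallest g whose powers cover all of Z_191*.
g = 19. For each prime q|190: 19^{95}≡190, 19^{38}≡39, 19^{10}≡52, none ≡ 1, so ord_191(19) = 190 and 19 is a primitive root.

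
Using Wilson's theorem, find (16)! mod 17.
By Wilson's theorem, (16)! ≡ -1 ≡ 16 (mod 17)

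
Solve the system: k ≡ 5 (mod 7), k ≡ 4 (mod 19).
M = 7 × 19 = 133. M₁ = 19, y₁ ≡ 3 (mod 7). M₂ = 7, y₂ ≡ 11 (mod 19). k = 5×19×3 + 4×7×11 ≡ 61 (mod 133)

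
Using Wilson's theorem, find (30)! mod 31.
By Wilson's theorem, (30)! ≡ -1 ≡ 30 (mod 31)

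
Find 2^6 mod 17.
By repeated squaring mod 17: 2^{1}≡2, 2^{2}≡4, 2^{4}≡16. Then 2^{6} = 2^{4+2} ≡ 16 × 4 ≡ 13 mod 17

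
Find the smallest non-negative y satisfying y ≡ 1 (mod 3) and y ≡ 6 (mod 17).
M = 3 × 17 = 51. M₁ = 17, y₁ ≡ 2 (mod 3). M₂ = 3, y₂ ≡ 6 (mod 17). y = 1×17×2 + 6×3×6 ≡ 40 (mod 51)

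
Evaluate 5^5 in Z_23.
By repeated squaring (mod 23): 5^{1}≡5, 5^{2}≡2, 5^{4}≡4. Then 5^{5} = 5^{4+1} ≡ 4 × 5 ≡ 20 (mod 23)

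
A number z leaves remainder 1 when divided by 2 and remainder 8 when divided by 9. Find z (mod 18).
M = 2 × 9 = 18. M₁ = 9, y₁ ≡ 1 (mod 2). M₂ = 2, y₂ ≡ 5 (mod 9). z = 1×9×1 + 8×2×5 ≡ 17 (mod 18)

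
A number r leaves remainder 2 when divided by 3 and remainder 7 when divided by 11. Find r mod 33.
M = 3 × 11 = 33. M₁ = 11, y₁ ≡ 2 mod 3. M₂ = 3, y₂ ≡ 4 mod 11. r = 2×11×2 + 7×3×4 ≡ 29 mod 33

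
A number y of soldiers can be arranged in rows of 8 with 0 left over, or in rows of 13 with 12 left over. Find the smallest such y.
M = 8 × 13 = 104. M₁ = 13, y₁ ≡ 5 (mod 8). M₂ = 8, y₂ ≡ 5 (mod 13). y = 0×13×5 + 12×8×5 ≡ 64 (mod 104)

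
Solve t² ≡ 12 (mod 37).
The square roots of 12 mod 37 are 7 and 30. Verify: 7² = 49 ≡ 12 (mod 37)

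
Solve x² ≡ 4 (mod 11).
The square roots of 4 mod 11 are 9 and 2. Verify: 9² = 81 ≡ 4 (mod 11)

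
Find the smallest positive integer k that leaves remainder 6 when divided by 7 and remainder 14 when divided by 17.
M = 7 × 17 = 119. M₁ = 17, y₁ ≡ 5 (mod 7). M₂ = 7, y₂ ≡ 5 (mod 17). k = 6×17×5 + 14×7×5 ≡ 48 (mod 119)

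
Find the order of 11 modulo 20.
Powers of 11 mod 20: 11^1≡11, 11^2≡1. So the order of 11 is 2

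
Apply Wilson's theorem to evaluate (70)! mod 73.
(72)! = (70)! × (71) × (72) ≡ -1 (mod 73). So (70)! ≡ -1 × [(72)(71)]^(-1) ≡ 36 (mod 73)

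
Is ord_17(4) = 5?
Powers of 4 mod 17: 4^1≡4, 4^2≡16, 4^3≡13, 4^4≡1. Already 4^4≡1, so the order is 4 < 5. No, the actual order is 4.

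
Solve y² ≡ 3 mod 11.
The square roots of 3 mod 11 are 5 and 6. Verify: 5² = 25 ≡ 3 mod 11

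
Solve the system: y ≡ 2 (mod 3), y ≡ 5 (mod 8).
M = 3 × 8 = 24. M₁ = 8, y₁ ≡ 2 (mod 3). M₂ = 3, y₂ ≡ 3 (mod 8). y = 2×8×2 + 5×3×3 ≡ 5 (mod 24)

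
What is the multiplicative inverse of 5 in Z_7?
Since 7 is prime, by Fermat 5^(-1) ≡ 5^{5} ≡ 3 mod 7. Verify: 5 × 3 = 15 ≡ 1 mod 7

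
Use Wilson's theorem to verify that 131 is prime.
(130)! mod 131 = 130. Since this equals -1 (mod 131), Wilson confirms 131 is prime.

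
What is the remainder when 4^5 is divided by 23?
By repeated squaring (mod 23): 4^{1}≡4, 4^{2}≡16, 4^{4}≡3. Then 4^{5} = 4^{4+1} ≡ 3 × 4 ≡ 12 (mod 23)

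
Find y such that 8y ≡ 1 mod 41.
Since 41 is prime, by Fermat 8^(-1) ≡ 8^{39} ≡ 36 mod 41. Verify: 8 × 36 = 288 ≡ 1 mod 41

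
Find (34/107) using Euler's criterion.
(34/107) = 34^{53} mod 107 = 1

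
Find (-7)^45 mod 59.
By repeated squaring mod 59: (-7)^{1}≡52, (-7)^{2}≡49, (-7)^{4}≡41, (-7)^{8}≡29, (-7)^{16}≡15, (-7)^{32}≡48. Then (-7)^{45} = (-7)^{32+8+4+1} ≡ 48 × 29 × 41 × 52 ≡ 44 mod 59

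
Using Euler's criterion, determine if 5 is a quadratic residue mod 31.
By Euler's criterion: 5^{15} ≡ 1 (mod 31). Since this equals 1, 5 is a QR.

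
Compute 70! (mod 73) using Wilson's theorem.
(72)! = (70)! × (71) × (72) ≡ -1 (mod 73). So (70)! ≡ -1 × [(72)(71)]^(-1) ≡ 36 (mod 73)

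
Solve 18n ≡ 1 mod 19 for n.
Since 19 is prime, by Fermat 18^(-1) ≡ 18^{17} ≡ 18 mod 19. Verify: 18 × 18 = 324 ≡ 1 mod 19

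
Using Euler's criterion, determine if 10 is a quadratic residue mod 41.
By Euler's criterion: 10^{20} ≡ 1 (mod 41). Since this equals 1, 10 is a QR.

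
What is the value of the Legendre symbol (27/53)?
(27/53) = 27^{26} mod 53 = -1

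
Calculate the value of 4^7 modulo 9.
By repeated squaring (mod 9): 4^{1}≡4, 4^{2}≡7, 4^{4}≡4. Then 4^{7} = 4^{4+2+1} ≡ 4 × 7 × 4 ≡ 4 (mod 9)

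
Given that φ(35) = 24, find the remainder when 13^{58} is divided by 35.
By Euler: 13^{24} ≡ 1 (mod 35) since gcd(13, 35) = 1. 58 = 2×24 + 10. So 13^{58} ≡ 13^{10} ≡ 29 (mod 35)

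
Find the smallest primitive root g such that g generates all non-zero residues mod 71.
g = 7. Powers: [7, 49, 59, 58, 51, 2, ...] generates all 70 non-zero residues.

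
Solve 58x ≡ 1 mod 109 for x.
Since 109 is prime, by Fermat 58^(-1) ≡ 58^{107} ≡ 47 mod 109. Verify: 58 × 47 = 2726 ≡ 1 mod 109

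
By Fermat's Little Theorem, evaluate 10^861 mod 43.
By Fermat: 10^{42} ≡ 1 mod 43. 861 ≡ 21 mod 42. So 10^{861} ≡ 10^{21} ≡ 1 mod 43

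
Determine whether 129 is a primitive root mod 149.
129^{37} ≡ 1 mod 149 and 37 < 148, so ord_149(129) = 37 ≠ 148 and 129 is not a primitive root.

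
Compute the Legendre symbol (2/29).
(2/29) = 2^{14} mod 29 = -1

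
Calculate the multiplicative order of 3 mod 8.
Powers of 3 mod 8: 3^1≡3, 3^2≡1. Order = 2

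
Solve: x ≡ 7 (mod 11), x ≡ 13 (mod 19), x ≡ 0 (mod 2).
M = 11 × 19 × 2 = 418. M₁ = 38, y₁ ≡ 9 (mod 11). M₂ = 22, y₂ ≡ 13 (mod 19). M₃ = 209, y₃ ≡ 1 (mod 2). x = 7×38×9 + 13×22×13 + 0×209×1 ≡ 260 (mod 418)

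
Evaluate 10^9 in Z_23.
By repeated squaring (mod 23): 10^{1}≡10, 10^{2}≡8, 10^{4}≡18, 10^{8}≡2. Then 10^{9} = 10^{8+1} ≡ 2 × 10 ≡ 20 (mod 23)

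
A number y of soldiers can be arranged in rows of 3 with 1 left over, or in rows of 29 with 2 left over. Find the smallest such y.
M = 3 × 29 = 87. M₁ = 29, y₁ ≡ 2 mod 3. M₂ = 3, y₂ ≡ 10 mod 29. y = 1×29×2 + 2×3×10 ≡ 31 mod 87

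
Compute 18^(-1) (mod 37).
Since 37 is prime, by Fermat 18^(-1) ≡ 18^{35} ≡ 35 (mod 37). Verify: 18 × 35 = 630 ≡ 1 (mod 37)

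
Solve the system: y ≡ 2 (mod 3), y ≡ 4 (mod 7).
M = 3 × 7 = 21. M₁ = 7, y₁ ≡ 1 (mod 3). M₂ = 3, y₂ ≡ 5 (mod 7). y = 2×7×1 + 4×3×5 ≡ 11 (mod 21)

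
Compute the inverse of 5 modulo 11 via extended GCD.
Extended GCD: 5(-2) + 11(1) = 1. So 5^(-1) ≡ -2 ≡ 9 mod 11. Verify: 5 × 9 = 45 ≡ 1 mod 11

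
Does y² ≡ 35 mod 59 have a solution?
By Euler's criterion: 35^{29} ≡ 1 mod 59. Since this equals 1, 35 is a QR.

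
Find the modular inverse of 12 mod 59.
Since 59 is prime, by Fermat 12^(-1) ≡ 12^{57} ≡ 5 mod 59. Verify: 12 × 5 = 60 ≡ 1 mod 59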